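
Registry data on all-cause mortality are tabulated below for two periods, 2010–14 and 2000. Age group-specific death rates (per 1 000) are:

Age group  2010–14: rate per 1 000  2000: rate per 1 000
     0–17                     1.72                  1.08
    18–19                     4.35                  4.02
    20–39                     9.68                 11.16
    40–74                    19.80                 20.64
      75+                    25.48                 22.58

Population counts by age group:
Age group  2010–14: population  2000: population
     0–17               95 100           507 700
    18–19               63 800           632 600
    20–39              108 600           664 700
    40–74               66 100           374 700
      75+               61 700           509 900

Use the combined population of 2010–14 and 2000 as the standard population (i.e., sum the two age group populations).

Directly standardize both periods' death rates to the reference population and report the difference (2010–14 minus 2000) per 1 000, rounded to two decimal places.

0.25

Combined standard total = 3 084 900; weights = 0.1954, 0.2257, 0.2507, 0.1429, 0.1853.
2010–14: 0.1954×1.72 + 0.2257×4.35 + 0.2507×9.68 + 0.1429×19.80 + 0.1853×25.48 = 11.2950 per 1 000.
2000: 0.1954×1.08 + 0.2257×4.02 + 0.2507×11.16 + 0.1429×20.64 + 0.1853×22.58 = 11.0491 per 1 000.
Difference = 11.2950 − 11.0491 = 0.2459.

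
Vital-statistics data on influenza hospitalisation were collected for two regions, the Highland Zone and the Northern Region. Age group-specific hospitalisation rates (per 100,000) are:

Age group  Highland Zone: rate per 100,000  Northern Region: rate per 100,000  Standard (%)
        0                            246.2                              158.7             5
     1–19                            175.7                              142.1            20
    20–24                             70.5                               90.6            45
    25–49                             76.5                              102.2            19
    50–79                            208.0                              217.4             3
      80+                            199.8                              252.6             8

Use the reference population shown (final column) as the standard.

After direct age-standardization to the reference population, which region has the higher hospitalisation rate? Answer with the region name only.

Standard weights: 0.05, 0.20, 0.45, 0.19, 0.03, 0.08.
The Highland Zone: 0.0500×246.2 + 0.2000×175.7 + 0.4500×70.5 + 0.1900×76.5 + 0.0300×208.0 + 0.0800×199.8 = 115.9340 per 100,000.
The Northern Region: 0.0500×158.7 + 0.2000×142.1 + 0.4500×90.6 + 0.1900×102.2 + 0.0300×217.4 + 0.0800×252.6 = 123.2730 per 100,000.

Northern Region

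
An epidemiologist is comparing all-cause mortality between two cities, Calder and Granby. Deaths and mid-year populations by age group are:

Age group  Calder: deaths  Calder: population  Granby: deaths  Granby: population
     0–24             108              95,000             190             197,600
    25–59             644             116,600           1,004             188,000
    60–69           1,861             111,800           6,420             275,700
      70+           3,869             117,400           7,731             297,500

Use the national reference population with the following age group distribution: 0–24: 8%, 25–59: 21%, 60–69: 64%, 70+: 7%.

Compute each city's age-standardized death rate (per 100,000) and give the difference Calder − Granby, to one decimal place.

Age-specific rates per 100,000 for Calder: 113.68, 552.32, 1664.58, 3295.57.
For Granby: 96.15, 534.04, 2328.62, 2598.66.
Standard weights: 0.08, 0.21, 0.64, 0.07.
Calder: 0.0800×113.68 + 0.2100×552.32 + 0.6400×1664.58 + 0.0700×3295.57 = 1421.1019 per 100,000.
Granby: 0.0800×96.15 + 0.2100×534.04 + 0.6400×2328.62 + 0.0700×2598.66 = 1792.0627 per 100,000.
Difference = 1421.1019 − 1792.0627 = -370.9608.

-371.0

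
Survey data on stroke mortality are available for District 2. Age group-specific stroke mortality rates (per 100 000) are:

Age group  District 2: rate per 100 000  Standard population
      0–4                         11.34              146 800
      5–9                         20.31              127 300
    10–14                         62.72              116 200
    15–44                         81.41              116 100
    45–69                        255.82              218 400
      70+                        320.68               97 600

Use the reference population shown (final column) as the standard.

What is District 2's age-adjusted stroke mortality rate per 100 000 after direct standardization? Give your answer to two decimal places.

131.52

Standard total = 822 400; weights = 0.1785, 0.1548, 0.1413, 0.1412, 0.2656, 0.1187.
Standardized rate: 0.1785×11.34 + 0.1548×20.31 + 0.1413×62.72 + 0.1412×81.41 + 0.2656×255.82 + 0.1187×320.68 = 131.5168 per 100 000.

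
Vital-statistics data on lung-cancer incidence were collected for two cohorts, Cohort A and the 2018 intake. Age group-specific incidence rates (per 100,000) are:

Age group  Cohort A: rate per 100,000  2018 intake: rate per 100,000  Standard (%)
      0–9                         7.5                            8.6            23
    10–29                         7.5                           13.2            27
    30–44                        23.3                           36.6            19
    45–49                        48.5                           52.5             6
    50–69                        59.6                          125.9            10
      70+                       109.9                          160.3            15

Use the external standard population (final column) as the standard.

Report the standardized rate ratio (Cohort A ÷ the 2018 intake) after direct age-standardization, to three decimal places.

Standard weights: 0.23, 0.27, 0.19, 0.06, 0.10, 0.15.
Cohort A: 0.2300×7.5 + 0.2700×7.5 + 0.1900×23.3 + 0.0600×48.5 + 0.1000×59.6 + 0.1500×109.9 = 33.5320 per 100,000.
The 2018 intake: 0.2300×8.6 + 0.2700×13.2 + 0.1900×36.6 + 0.0600×52.5 + 0.1000×125.9 + 0.1500×160.3 = 52.2810 per 100,000.
Ratio = 33.5320 ÷ 52.2810 = 0.64138.

0.641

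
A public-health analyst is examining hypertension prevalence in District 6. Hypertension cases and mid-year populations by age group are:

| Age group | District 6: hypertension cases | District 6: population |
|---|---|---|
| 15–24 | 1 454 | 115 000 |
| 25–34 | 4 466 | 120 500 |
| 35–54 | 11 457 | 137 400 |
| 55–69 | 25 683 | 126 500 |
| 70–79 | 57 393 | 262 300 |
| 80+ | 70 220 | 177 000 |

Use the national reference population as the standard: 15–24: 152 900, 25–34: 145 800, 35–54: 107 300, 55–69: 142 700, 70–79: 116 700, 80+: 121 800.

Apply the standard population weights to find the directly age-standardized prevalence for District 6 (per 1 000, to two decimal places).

151.31

Age-specific rates per 1 000 for District 6: 12.643, 37.062, 83.384, 203.028, 218.807, 396.723.
Standard total = 787 200; weights = 0.1942, 0.1852, 0.1363, 0.1813, 0.1482, 0.1547.
Standardized rate: 0.1942×12.643 + 0.1852×37.062 + 0.1363×83.384 + 0.1813×203.028 + 0.1482×218.807 + 0.1547×396.723 = 151.3106 per 1 000.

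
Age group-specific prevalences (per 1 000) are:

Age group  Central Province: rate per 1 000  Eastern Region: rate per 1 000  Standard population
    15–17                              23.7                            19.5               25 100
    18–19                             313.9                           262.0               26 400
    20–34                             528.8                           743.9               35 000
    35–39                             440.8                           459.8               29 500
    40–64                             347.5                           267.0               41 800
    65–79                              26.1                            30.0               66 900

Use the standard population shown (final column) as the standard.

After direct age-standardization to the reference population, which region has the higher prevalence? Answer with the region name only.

Standard total = 224 700; weights = 0.1117, 0.1175, 0.1558, 0.1313, 0.1860, 0.2977.
The Central Province: 0.1117×23.7 + 0.1175×313.9 + 0.1558×528.8 + 0.1313×440.8 + 0.1860×347.5 + 0.2977×26.1 = 252.1808 per 1 000.
The Eastern Region: 0.1117×19.5 + 0.1175×262.0 + 0.1558×743.9 + 0.1313×459.8 + 0.1860×267.0 + 0.2977×30.0 = 267.7991 per 1 000.

Eastern Region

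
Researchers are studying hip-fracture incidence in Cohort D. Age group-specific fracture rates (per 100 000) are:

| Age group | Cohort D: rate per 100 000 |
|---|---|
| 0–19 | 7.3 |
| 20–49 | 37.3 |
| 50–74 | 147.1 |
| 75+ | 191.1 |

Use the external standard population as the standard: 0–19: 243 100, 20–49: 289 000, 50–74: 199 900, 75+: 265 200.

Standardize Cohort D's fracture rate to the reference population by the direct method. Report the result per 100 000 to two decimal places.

92.90

Standard total = 997 200; weights = 0.2438, 0.2898, 0.2005, 0.2659.
Standardized rate: 0.2438×7.3 + 0.2898×37.3 + 0.2005×147.1 + 0.2659×191.1 = 92.8995 per 100 000.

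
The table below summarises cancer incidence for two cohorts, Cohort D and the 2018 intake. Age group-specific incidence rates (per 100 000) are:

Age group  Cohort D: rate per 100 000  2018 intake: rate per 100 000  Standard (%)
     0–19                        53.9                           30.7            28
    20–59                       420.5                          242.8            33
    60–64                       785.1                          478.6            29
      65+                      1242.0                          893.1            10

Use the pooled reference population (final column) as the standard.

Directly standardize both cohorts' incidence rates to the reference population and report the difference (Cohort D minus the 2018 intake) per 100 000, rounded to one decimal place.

Standard weights: 0.28, 0.33, 0.29, 0.10.
Cohort D: 0.2800×53.9 + 0.3300×420.5 + 0.2900×785.1 + 0.1000×1242.0 = 505.7360 per 100 000.
The 2018 intake: 0.2800×30.7 + 0.3300×242.8 + 0.2900×478.6 + 0.1000×893.1 = 316.8240 per 100 000.
Difference = 505.7360 − 316.8240 = 188.9120.

188.9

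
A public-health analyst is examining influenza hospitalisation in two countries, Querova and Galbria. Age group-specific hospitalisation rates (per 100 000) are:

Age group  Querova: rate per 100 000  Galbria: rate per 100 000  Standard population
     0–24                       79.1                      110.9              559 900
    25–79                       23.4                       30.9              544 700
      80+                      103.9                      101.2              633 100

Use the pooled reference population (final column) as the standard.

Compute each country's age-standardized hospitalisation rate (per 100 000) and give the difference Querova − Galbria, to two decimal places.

-11.61

Standard total = 1 737 700; weights = 0.3222, 0.3135, 0.3643.
Querova: 0.3222×79.1 + 0.3135×23.4 + 0.3643×103.9 = 70.6757 per 100 000.
Galbria: 0.3222×110.9 + 0.3135×30.9 + 0.3643×101.2 = 82.2892 per 100 000.
Difference = 70.6757 − 82.2892 = -11.6135.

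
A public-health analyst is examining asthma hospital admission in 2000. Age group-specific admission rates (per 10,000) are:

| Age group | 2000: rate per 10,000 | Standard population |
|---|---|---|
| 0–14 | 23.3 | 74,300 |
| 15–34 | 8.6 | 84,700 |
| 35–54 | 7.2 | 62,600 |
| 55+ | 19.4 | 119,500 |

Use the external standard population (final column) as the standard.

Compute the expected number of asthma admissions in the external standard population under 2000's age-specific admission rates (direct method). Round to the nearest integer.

Expected asthma admissions = Σ (standard pop × age-specific rate ÷ 10,000)
= 74,300×23.3/10,000 + 84,700×8.6/10,000 + 62,600×7.2/10,000 + 119,500×19.4/10,000
= 173.12 + 72.84 + 45.07 + 231.83 = 522.86.

523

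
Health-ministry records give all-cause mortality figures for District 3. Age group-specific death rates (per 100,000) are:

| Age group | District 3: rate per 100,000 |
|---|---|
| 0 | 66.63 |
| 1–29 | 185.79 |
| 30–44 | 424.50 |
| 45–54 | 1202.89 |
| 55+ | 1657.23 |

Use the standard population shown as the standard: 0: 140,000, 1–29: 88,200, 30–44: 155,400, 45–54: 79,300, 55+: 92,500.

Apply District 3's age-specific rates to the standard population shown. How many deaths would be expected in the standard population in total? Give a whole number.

3404

Expected deaths = Σ (standard pop × age-specific rate ÷ 100,000)
= 140,000×66.63/100,000 + 88,200×185.79/100,000 + 155,400×424.50/100,000 + 79,300×1202.89/100,000 + 92,500×1657.23/100,000
= 93.28 + 163.87 + 659.67 + 953.89 + 1532.94 = 3403.65.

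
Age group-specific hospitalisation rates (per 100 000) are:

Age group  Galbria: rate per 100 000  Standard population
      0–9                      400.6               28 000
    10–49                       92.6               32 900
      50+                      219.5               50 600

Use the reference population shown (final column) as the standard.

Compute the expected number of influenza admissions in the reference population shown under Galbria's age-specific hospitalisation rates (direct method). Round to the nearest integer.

Expected influenza admissions = Σ (standard pop × age-specific rate ÷ 100 000)
= 28 000×400.6/100 000 + 32 900×92.6/100 000 + 50 600×219.5/100 000
= 112.17 + 30.47 + 111.07 = 253.70.

254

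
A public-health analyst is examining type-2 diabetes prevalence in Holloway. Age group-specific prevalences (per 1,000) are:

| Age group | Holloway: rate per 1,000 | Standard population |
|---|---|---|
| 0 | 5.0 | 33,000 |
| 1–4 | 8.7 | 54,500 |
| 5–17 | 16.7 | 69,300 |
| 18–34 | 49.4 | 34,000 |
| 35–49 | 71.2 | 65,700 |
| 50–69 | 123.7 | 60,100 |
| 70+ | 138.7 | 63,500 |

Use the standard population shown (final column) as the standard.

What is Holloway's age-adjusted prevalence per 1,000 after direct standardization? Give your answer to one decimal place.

64.2

Standard total = 380,100; weights = 0.0868, 0.1434, 0.1823, 0.0895, 0.1728, 0.1581, 0.1671.
Standardized rate: 0.0868×5.0 + 0.1434×8.7 + 0.1823×16.7 + 0.0895×49.4 + 0.1728×71.2 + 0.1581×123.7 + 0.1671×138.7 = 64.1824 per 1,000.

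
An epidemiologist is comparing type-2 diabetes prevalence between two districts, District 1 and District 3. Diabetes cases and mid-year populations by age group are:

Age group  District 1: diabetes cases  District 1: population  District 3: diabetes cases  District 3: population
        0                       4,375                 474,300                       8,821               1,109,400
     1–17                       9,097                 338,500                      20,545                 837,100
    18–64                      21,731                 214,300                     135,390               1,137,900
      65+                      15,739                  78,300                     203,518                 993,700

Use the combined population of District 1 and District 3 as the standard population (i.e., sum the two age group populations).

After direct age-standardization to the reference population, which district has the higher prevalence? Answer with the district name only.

District 3

Age-specific rates per 1,000 for District 1: 9.224, 26.874, 101.405, 201.009.
For District 3: 7.951, 24.543, 118.982, 204.808.
Combined standard total = 5,183,500; weights = 0.3055, 0.2268, 0.2609, 0.2068.
District 1: 0.3055×9.224 + 0.2268×26.874 + 0.2609×101.405 + 0.2068×201.009 = 76.9370 per 1,000.
District 3: 0.3055×7.951 + 0.2268×24.543 + 0.2609×118.982 + 0.2068×204.808 = 81.3905 per 1,000.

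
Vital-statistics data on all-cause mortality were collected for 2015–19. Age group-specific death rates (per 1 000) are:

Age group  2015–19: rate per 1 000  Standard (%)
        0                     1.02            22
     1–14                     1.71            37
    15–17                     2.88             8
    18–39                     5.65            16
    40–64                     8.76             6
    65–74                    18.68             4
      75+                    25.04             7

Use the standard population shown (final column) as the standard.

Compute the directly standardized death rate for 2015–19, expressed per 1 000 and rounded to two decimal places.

Standard weights: 0.22, 0.37, 0.08, 0.16, 0.06, 0.04, 0.07.
Standardized rate: 0.2200×1.02 + 0.3700×1.71 + 0.0800×2.88 + 0.1600×5.65 + 0.0600×8.76 + 0.0400×18.68 + 0.0700×25.04 = 5.0171 per 1 000.

5.02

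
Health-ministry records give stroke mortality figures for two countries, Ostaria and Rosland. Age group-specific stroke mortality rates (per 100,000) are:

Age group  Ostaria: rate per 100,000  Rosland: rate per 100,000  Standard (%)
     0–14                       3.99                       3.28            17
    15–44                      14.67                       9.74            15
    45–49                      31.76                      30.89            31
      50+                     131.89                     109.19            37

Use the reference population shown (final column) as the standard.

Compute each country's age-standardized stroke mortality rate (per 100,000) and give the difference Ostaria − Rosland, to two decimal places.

Standard weights: 0.17, 0.15, 0.31, 0.37.
Ostaria: 0.1700×3.99 + 0.1500×14.67 + 0.3100×31.76 + 0.3700×131.89 = 61.5237 per 100,000.
Rosland: 0.1700×3.28 + 0.1500×9.74 + 0.3100×30.89 + 0.3700×109.19 = 51.9948 per 100,000.
Difference = 61.5237 − 51.9948 = 9.5289.

9.53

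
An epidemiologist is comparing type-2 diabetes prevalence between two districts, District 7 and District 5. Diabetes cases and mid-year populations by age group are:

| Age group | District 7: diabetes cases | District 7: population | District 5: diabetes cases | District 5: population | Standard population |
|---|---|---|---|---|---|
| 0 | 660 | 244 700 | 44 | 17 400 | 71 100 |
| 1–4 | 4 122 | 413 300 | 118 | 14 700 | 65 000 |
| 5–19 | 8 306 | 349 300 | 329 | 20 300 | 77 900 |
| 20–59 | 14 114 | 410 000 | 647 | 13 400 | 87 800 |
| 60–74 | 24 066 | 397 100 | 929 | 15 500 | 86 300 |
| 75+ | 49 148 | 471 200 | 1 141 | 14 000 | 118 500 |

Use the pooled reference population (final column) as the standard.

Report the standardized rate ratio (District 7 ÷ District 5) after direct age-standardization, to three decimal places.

1.108

Age-specific rates per 1 000 for District 7: 2.697, 9.973, 23.779, 34.424, 60.604, 104.304.
For District 5: 2.529, 8.027, 16.207, 48.284, 59.935, 81.500.
Standard total = 506 600; weights = 0.1403, 0.1283, 0.1538, 0.1733, 0.1704, 0.2339.
District 7: 0.1403×2.697 + 0.1283×9.973 + 0.1538×23.779 + 0.1733×34.424 + 0.1704×60.604 + 0.2339×104.304 = 46.0029 per 1 000.
District 5: 0.1403×2.529 + 0.1283×8.027 + 0.1538×16.207 + 0.1733×48.284 + 0.1704×59.935 + 0.2339×81.500 = 41.5191 per 1 000.
Ratio = 46.0029 ÷ 41.5191 = 1.10799.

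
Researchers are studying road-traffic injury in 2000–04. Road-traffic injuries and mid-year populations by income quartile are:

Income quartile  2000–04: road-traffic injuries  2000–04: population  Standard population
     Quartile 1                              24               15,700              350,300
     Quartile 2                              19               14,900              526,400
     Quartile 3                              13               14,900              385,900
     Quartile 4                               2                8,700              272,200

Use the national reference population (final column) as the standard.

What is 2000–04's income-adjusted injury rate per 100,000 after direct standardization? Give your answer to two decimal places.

Income-specific rates per 100,000 for 2000–04: 152.87, 127.52, 87.25, 22.99.
Standard total = 1,534,800; weights = 0.2282, 0.3430, 0.2514, 0.1774.
Standardized rate: 0.2282×152.87 + 0.3430×127.52 + 0.2514×87.25 + 0.1774×22.99 = 104.6394 per 100,000.

104.64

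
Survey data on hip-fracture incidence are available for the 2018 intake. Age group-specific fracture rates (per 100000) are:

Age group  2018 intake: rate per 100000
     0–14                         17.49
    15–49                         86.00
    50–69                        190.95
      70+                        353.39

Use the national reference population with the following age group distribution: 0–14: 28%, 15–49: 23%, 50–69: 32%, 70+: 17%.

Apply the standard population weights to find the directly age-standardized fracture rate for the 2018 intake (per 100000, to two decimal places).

Standard weights: 0.28, 0.23, 0.32, 0.17.
Standardized rate: 0.2800×17.49 + 0.2300×86.00 + 0.3200×190.95 + 0.1700×353.39 = 145.8575 per 100000.

145.86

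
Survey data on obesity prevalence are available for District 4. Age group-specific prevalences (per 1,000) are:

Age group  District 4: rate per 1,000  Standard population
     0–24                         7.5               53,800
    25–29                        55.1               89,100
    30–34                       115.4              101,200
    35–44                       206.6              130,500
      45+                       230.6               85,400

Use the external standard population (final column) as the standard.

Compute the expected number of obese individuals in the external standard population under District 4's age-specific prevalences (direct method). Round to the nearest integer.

Expected obese individuals = Σ (standard pop × age-specific rate ÷ 1,000)
= 53,800×7.5/1,000 + 89,100×55.1/1,000 + 101,200×115.4/1,000 + 130,500×206.6/1,000 + 85,400×230.6/1,000
= 403.50 + 4909.41 + 11678.48 + 26961.30 + 19693.24 = 63645.93.

63646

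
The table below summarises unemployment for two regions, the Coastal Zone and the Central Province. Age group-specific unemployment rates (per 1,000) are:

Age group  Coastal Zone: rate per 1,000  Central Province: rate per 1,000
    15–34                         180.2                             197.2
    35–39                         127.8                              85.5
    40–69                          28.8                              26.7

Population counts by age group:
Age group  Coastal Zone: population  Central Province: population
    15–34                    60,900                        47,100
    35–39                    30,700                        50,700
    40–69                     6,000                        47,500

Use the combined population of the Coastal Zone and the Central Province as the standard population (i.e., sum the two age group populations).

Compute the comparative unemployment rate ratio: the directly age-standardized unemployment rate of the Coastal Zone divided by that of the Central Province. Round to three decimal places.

1.058

Combined standard total = 242,900; weights = 0.4446, 0.3351, 0.2203.
The Coastal Zone: 0.4446×180.2 + 0.3351×127.8 + 0.2203×28.8 = 129.2932 per 1,000.
The Central Province: 0.4446×197.2 + 0.3351×85.5 + 0.2203×26.7 = 122.2139 per 1,000.
Ratio = 129.2932 ÷ 122.2139 = 1.05793.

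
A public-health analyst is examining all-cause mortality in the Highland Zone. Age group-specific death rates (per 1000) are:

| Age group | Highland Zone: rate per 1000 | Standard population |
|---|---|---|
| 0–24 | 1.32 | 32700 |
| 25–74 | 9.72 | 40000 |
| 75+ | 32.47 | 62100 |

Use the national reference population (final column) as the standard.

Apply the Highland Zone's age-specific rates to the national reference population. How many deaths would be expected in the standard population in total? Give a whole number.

Expected deaths = Σ (standard pop × age-specific rate ÷ 1000)
= 32700×1.32/1000 + 40000×9.72/1000 + 62100×32.47/1000
= 43.16 + 388.80 + 2016.39 = 2448.35.

2448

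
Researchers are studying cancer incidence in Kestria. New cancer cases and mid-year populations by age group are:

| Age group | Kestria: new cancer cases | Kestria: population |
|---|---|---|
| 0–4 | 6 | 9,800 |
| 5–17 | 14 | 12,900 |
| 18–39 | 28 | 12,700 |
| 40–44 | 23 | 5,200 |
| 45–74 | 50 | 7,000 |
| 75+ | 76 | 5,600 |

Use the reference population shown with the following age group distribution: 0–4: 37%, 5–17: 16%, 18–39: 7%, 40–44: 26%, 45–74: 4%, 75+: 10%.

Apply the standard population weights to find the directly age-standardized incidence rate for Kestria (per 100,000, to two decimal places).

Age-specific rates per 100,000 for Kestria: 61.22, 108.53, 220.47, 442.31, 714.29, 1357.14.
Standard weights: 0.37, 0.16, 0.07, 0.26, 0.04, 0.10.
Standardized rate: 0.3700×61.22 + 0.1600×108.53 + 0.0700×220.47 + 0.2600×442.31 + 0.0400×714.29 + 0.1000×1357.14 = 334.7362 per 100,000.

334.74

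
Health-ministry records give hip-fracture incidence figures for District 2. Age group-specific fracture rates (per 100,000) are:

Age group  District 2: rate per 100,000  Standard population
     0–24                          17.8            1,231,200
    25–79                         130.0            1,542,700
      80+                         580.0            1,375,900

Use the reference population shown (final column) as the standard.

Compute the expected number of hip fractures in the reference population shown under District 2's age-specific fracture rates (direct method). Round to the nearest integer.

Expected hip fractures = Σ (standard pop × age-specific rate ÷ 100,000)
= 1,231,200×17.8/100,000 + 1,542,700×130.0/100,000 + 1,375,900×580.0/100,000
= 219.15 + 2005.51 + 7980.22 = 10204.88.

10205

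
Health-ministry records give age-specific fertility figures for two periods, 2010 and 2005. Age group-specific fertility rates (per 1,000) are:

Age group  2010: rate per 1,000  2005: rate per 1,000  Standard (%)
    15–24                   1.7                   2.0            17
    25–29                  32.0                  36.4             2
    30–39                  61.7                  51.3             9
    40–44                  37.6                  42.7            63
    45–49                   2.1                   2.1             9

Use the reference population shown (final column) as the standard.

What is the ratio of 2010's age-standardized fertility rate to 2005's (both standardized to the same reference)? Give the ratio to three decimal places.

Standard weights: 0.17, 0.02, 0.09, 0.63, 0.09.
2010: 0.1700×1.7 + 0.0200×32.0 + 0.0900×61.7 + 0.6300×37.6 + 0.0900×2.1 = 30.3590 per 1,000.
2005: 0.1700×2.0 + 0.0200×36.4 + 0.0900×51.3 + 0.6300×42.7 + 0.0900×2.1 = 32.7750 per 1,000.
Ratio = 30.3590 ÷ 32.7750 = 0.92629.

0.926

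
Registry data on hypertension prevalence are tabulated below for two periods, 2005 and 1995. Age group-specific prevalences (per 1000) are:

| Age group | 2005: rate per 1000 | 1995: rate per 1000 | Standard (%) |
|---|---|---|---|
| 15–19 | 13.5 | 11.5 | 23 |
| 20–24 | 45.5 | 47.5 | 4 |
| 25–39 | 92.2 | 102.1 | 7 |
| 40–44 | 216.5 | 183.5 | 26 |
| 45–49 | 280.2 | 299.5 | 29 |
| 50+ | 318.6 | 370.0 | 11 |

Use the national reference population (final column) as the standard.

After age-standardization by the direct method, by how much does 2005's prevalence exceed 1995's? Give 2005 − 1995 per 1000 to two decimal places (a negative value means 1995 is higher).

Standard weights: 0.23, 0.04, 0.07, 0.26, 0.29, 0.11.
2005: 0.2300×13.5 + 0.0400×45.5 + 0.0700×92.2 + 0.2600×216.5 + 0.2900×280.2 + 0.1100×318.6 = 183.9730 per 1000.
1995: 0.2300×11.5 + 0.0400×47.5 + 0.0700×102.1 + 0.2600×183.5 + 0.2900×299.5 + 0.1100×370.0 = 186.9570 per 1000.
Difference = 183.9730 − 186.9570 = -2.9840.

-2.98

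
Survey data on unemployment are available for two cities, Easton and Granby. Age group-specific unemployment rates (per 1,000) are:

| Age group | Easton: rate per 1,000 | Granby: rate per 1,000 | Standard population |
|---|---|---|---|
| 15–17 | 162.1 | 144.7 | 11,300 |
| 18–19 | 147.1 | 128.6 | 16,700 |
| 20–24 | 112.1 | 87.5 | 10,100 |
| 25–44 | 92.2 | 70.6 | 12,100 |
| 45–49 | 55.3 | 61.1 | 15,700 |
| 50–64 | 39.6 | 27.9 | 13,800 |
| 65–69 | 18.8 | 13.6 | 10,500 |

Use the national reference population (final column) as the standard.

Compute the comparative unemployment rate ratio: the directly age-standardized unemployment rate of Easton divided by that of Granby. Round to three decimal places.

1.163

Standard total = 90,200; weights = 0.1253, 0.1851, 0.1120, 0.1341, 0.1741, 0.1530, 0.1164.
Easton: 0.1253×162.1 + 0.1851×147.1 + 0.1120×112.1 + 0.1341×92.2 + 0.1741×55.3 + 0.1530×39.6 + 0.1164×18.8 = 90.3350 per 1,000.
Granby: 0.1253×144.7 + 0.1851×128.6 + 0.1120×87.5 + 0.1341×70.6 + 0.1741×61.1 + 0.1530×27.9 + 0.1164×13.6 = 77.6921 per 1,000.
Ratio = 90.3350 ÷ 77.6921 = 1.16273.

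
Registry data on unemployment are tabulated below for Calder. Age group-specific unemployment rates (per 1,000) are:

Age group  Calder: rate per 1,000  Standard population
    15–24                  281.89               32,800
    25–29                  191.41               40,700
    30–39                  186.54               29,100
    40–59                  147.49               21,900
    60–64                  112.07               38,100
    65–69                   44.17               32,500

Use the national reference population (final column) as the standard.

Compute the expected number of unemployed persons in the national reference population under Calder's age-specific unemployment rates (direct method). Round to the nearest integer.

Expected unemployed persons = Σ (standard pop × age-specific rate ÷ 1,000)
= 32,800×281.89/1,000 + 40,700×191.41/1,000 + 29,100×186.54/1,000 + 21,900×147.49/1,000 + 38,100×112.07/1,000 + 32,500×44.17/1,000
= 9245.99 + 7790.39 + 5428.31 + 3230.03 + 4269.87 + 1435.53 = 31400.12.

31400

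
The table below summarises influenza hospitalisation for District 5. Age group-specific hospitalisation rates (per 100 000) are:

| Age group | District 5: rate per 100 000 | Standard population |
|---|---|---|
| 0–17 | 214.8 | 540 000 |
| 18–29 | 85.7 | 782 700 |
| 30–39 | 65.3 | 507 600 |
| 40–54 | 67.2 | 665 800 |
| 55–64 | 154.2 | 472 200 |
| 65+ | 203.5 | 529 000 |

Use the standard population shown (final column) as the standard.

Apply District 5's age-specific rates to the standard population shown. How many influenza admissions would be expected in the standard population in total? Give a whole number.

4414

Expected influenza admissions = Σ (standard pop × age-specific rate ÷ 100 000)
= 540 000×214.8/100 000 + 782 700×85.7/100 000 + 507 600×65.3/100 000 + 665 800×67.2/100 000 + 472 200×154.2/100 000 + 529 000×203.5/100 000
= 1159.92 + 670.77 + 331.46 + 447.42 + 728.13 + 1076.52 = 4414.22.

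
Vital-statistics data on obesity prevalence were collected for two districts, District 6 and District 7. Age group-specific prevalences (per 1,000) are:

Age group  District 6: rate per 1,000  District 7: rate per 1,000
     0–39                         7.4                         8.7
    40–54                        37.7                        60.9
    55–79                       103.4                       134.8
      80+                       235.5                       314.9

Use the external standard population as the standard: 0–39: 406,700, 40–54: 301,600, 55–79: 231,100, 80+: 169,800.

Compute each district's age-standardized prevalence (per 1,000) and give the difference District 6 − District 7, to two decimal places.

Standard total = 1,109,200; weights = 0.3667, 0.2719, 0.2083, 0.1531.
District 6: 0.3667×7.4 + 0.2719×37.7 + 0.2083×103.4 + 0.1531×235.5 = 70.5585 per 1,000.
District 7: 0.3667×8.7 + 0.2719×60.9 + 0.2083×134.8 + 0.1531×314.9 = 96.0404 per 1,000.
Difference = 70.5585 − 96.0404 = -25.4819.

-25.48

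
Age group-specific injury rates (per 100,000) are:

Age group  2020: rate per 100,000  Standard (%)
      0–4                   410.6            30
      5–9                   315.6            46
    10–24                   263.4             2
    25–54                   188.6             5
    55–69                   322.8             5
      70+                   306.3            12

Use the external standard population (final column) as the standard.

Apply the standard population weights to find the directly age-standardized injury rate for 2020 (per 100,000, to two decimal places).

335.95

Standard weights: 0.30, 0.46, 0.02, 0.05, 0.05, 0.12.
Standardized rate: 0.3000×410.6 + 0.4600×315.6 + 0.0200×263.4 + 0.0500×188.6 + 0.0500×322.8 + 0.1200×306.3 = 335.9500 per 100,000.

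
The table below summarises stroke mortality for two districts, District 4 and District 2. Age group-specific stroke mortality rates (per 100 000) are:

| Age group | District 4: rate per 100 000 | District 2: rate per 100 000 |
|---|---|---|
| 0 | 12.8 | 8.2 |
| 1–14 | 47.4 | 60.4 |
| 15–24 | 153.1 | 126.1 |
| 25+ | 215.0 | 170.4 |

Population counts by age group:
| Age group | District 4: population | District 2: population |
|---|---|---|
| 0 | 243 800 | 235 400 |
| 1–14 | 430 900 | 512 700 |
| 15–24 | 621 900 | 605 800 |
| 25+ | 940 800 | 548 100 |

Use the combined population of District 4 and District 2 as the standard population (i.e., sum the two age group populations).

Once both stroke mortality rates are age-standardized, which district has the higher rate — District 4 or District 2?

District 4

Combined standard total = 4 139 400; weights = 0.1158, 0.2280, 0.2966, 0.3597.
District 4: 0.1158×12.8 + 0.2280×47.4 + 0.2966×153.1 + 0.3597×215.0 = 135.0280 per 100 000.
District 2: 0.1158×8.2 + 0.2280×60.4 + 0.2966×126.1 + 0.3597×170.4 = 113.4088 per 100 000.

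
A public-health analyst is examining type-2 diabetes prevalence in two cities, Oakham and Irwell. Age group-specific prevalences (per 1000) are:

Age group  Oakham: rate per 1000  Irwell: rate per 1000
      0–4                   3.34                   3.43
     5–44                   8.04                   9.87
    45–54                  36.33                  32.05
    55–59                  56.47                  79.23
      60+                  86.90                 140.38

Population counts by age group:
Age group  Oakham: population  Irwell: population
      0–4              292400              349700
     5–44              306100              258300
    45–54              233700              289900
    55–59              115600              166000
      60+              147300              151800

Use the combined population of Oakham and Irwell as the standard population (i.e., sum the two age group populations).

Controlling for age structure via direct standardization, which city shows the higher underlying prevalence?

Combined standard total = 2310800; weights = 0.2779, 0.2442, 0.2266, 0.1219, 0.1294.
Oakham: 0.2779×3.34 + 0.2442×8.04 + 0.2266×36.33 + 0.1219×56.47 + 0.1294×86.90 = 29.2533 per 1000.
Irwell: 0.2779×3.43 + 0.2442×9.87 + 0.2266×32.05 + 0.1219×79.23 + 0.1294×140.38 = 38.4513 per 1000.

Irwell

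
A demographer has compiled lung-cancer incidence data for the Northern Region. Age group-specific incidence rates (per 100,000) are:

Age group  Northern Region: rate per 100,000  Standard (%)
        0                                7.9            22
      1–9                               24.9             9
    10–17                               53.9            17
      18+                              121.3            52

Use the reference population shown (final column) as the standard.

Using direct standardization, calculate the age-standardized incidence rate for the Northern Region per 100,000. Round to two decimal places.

76.22

Standard weights: 0.22, 0.09, 0.17, 0.52.
Standardized rate: 0.2200×7.9 + 0.0900×24.9 + 0.1700×53.9 + 0.5200×121.3 = 76.2180 per 100,000.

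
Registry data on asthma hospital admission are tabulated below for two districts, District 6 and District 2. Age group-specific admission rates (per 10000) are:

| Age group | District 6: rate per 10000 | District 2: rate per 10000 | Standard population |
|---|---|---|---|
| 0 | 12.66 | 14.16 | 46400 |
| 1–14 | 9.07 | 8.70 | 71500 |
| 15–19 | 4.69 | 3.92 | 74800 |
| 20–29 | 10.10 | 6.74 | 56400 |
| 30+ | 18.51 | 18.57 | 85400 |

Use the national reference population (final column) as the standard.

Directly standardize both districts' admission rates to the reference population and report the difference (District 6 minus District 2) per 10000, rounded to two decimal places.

0.59

Standard total = 334500; weights = 0.1387, 0.2138, 0.2236, 0.1686, 0.2553.
District 6: 0.1387×12.66 + 0.2138×9.07 + 0.2236×4.69 + 0.1686×10.10 + 0.2553×18.51 = 11.1723 per 10000.
District 2: 0.1387×14.16 + 0.2138×8.70 + 0.2236×3.92 + 0.1686×6.74 + 0.2553×18.57 = 10.5779 per 10000.
Difference = 11.1723 − 10.5779 = 0.5944.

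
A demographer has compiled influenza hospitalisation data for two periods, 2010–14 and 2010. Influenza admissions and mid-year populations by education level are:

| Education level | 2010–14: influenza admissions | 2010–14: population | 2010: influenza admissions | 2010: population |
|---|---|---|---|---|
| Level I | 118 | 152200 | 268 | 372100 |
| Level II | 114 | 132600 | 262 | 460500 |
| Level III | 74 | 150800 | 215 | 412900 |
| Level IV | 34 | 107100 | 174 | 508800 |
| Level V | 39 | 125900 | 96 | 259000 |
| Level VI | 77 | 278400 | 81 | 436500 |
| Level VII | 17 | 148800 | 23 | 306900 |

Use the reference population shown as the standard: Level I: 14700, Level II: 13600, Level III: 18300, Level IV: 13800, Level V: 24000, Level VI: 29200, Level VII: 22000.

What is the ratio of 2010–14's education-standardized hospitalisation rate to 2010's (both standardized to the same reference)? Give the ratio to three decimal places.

1.122

Education-specific rates per 100000 for 2010–14: 77.53, 85.97, 49.07, 31.75, 30.98, 27.66, 11.42.
For 2010: 72.02, 56.89, 52.07, 34.20, 37.07, 18.56, 7.49.
Standard total = 135600; weights = 0.1084, 0.1003, 0.1350, 0.1018, 0.1770, 0.2153, 0.1622.
2010–14: 0.1084×77.53 + 0.1003×85.97 + 0.1350×49.07 + 0.1018×31.75 + 0.1770×30.98 + 0.2153×27.66 + 0.1622×11.42 = 40.1728 per 100000.
2010: 0.1084×72.02 + 0.1003×56.89 + 0.1350×52.07 + 0.1018×34.20 + 0.1770×37.07 + 0.2153×18.56 + 0.1622×7.49 = 35.7939 per 100000.
Ratio = 40.1728 ÷ 35.7939 = 1.12234.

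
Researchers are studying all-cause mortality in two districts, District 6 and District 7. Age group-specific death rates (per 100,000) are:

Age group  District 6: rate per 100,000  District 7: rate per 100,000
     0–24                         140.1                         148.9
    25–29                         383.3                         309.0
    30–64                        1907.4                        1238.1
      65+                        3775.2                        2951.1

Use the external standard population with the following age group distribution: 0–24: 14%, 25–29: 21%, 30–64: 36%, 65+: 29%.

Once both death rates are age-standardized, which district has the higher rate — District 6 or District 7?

District 6

Standard weights: 0.14, 0.21, 0.36, 0.29.
District 6: 0.1400×140.1 + 0.2100×383.3 + 0.3600×1907.4 + 0.2900×3775.2 = 1881.5790 per 100,000.
District 7: 0.1400×148.9 + 0.2100×309.0 + 0.3600×1238.1 + 0.2900×2951.1 = 1387.2710 per 100,000.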